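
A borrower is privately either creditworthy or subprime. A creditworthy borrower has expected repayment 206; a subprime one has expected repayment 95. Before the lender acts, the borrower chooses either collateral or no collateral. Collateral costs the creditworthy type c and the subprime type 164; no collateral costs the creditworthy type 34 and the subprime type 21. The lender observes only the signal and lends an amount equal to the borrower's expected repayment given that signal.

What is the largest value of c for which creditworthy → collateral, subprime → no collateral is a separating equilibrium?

145

Under separation: collateral → creditworthy (pays 206); no collateral → subprime (pays 95).
Subprime: 95 − 21 = 74 ≥ 206 − 164 = 42. Holds regardless of c. ✓
Creditworthy: 206 − c ≥ 95 − 34, so c ≤ 206 − 61 = 145.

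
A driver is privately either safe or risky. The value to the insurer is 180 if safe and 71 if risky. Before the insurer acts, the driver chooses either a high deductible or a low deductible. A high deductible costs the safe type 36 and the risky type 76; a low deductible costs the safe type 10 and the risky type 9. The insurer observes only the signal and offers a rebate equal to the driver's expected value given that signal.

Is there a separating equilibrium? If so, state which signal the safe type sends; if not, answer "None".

None

Try safe → high deductible, risky → low deductible:
  If types separate, high deductible earns payment 180 and low deductible earns 71.
  Safe: high deductible gives 180 − 36 = 144; low deductible gives 71 − 10 = 61. No deviation. ✓
  Risky: low deductible gives 71 − 9 = 62; high deductible gives 180 − 76 = 104. Would deviate. ✗
Try safe → low deductible, risky → high deductible:
  If types separate, low deductible earns payment 180 and high deductible earns 71.
  Safe: low deductible gives 180 − 10 = 170; high deductible gives 71 − 36 = 35. No deviation. ✓
  Risky: high deductible gives 71 − 76 = -5; low deductible gives 180 − 9 = 171. Would deviate. ✗
Neither assignment is incentive-compatible.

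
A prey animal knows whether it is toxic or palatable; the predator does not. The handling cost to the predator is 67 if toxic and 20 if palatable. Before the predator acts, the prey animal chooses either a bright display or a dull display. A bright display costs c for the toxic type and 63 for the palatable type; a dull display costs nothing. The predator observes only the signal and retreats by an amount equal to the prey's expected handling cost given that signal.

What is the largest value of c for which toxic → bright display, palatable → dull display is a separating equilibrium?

47

Under separation: bright display → toxic (pays 67); dull display → palatable (pays 20).
Palatable: 20 − 0 = 20 ≥ 67 − 63 = 4. Holds regardless of c. ✓
Toxic: 67 − c ≥ 20 − 0, so c ≤ 67 − 20 = 47.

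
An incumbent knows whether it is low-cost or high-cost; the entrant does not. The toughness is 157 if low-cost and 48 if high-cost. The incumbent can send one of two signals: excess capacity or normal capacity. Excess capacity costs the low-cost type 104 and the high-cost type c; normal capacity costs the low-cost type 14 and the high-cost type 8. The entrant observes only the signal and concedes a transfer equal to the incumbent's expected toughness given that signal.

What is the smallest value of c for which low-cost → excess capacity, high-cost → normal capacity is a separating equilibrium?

Under separation: excess capacity → low-cost (pays 157); normal capacity → high-cost (pays 48).
Low-cost: 157 − 104 = 53 ≥ 48 − 14 = 34. Holds regardless of c. ✓
High-cost: 48 − 8 ≥ 157 − c, so c ≥ 157 − 40 = 117.

117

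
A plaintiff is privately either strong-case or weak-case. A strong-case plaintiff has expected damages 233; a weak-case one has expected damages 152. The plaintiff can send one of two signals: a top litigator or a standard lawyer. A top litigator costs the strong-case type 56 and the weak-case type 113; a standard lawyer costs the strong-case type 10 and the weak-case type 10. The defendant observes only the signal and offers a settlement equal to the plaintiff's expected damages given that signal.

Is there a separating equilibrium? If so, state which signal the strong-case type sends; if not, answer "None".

Try strong-case → top litigator, weak-case → standard lawyer:
  Under separation the defendant infers type exactly: top litigator → strong-case (pays 233), standard lawyer → weak-case (pays 152).
  Strong-case: top litigator gives 233 − 56 = 177; standard lawyer gives 152 − 10 = 142. No deviation. ✓
  Weak-case: standard lawyer gives 152 − 10 = 142; top litigator gives 233 − 113 = 120. No deviation. ✓
Both hold — the strong-case type sends top litigator.

top litigator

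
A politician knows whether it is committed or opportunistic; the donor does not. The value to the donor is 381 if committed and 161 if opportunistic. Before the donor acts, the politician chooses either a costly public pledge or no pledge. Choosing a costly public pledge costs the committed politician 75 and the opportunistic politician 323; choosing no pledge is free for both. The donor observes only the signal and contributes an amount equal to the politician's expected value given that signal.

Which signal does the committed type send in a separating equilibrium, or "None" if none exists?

pledge

Try committed → pledge, opportunistic → no pledge:
  Under separation the donor infers type exactly: pledge → committed (pays 381), no pledge → opportunistic (pays 161).
  Committed: pledge gives 381 − 75 = 306; no pledge gives 161 − 0 = 161. No deviation. ✓
  Opportunistic: no pledge gives 161 − 0 = 161; pledge gives 381 − 323 = 58. No deviation. ✓
Both hold — the committed type sends pledge.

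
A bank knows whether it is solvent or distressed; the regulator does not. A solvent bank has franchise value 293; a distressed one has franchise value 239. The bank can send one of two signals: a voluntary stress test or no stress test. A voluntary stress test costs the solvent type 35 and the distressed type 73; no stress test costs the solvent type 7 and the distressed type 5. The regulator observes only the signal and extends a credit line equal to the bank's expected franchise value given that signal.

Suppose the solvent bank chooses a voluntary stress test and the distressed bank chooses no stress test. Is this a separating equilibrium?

If types separate, stress test earns payment 293 and no stress test earns 239.
Solvent: stress test gives 293 − 35 = 258; no stress test gives 239 − 7 = 232. No deviation. ✓
Distressed: no stress test gives 239 − 5 = 234; stress test gives 293 − 73 = 220. No deviation. ✓
Both incentive constraints hold.

Yes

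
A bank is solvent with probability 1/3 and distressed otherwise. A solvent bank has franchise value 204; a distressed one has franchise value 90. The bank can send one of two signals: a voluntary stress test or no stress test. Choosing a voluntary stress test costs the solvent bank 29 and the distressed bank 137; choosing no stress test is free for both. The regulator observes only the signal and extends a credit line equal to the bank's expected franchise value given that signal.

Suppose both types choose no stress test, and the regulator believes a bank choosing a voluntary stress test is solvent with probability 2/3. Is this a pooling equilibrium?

At the pooled signal (no stress test) the regulator holds the prior 1/3 and pays 1/3·204 + 2/3·90 = 128. Off-path (stress test) belief 2/3 gives 2/3·204 + 1/3·90 = 166.
Solvent: no stress test gives 128 − 0 = 128; stress test gives 166 − 29 = 137. Deviates. ✗
Distressed: no stress test gives 128 − 0 = 128; stress test gives 166 − 137 = 29. Stays. ✓

No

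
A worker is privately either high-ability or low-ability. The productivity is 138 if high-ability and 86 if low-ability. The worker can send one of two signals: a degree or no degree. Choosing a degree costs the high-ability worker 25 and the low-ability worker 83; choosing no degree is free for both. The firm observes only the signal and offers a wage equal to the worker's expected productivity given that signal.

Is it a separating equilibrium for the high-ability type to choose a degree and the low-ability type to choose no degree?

If types separate, degree earns payment 138 and no degree earns 86.
High-ability: degree gives 138 − 25 = 113; no degree gives 86 − 0 = 86. No deviation. ✓
Low-ability: no degree gives 86 − 0 = 86; degree gives 138 − 83 = 55. No deviation. ✓
Both incentive constraints hold.

Yes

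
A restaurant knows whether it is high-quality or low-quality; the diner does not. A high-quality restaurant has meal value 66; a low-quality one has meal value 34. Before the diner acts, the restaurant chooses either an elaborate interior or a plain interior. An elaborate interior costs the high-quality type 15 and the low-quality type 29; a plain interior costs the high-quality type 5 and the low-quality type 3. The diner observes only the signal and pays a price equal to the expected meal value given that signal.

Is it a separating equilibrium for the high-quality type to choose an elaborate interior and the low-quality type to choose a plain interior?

No

If types separate, elaborate interior earns payment 66 and plain interior earns 34.
High-quality: elaborate interior gives 66 − 15 = 51; plain interior gives 34 − 5 = 29. No deviation. ✓
Low-quality: plain interior gives 34 − 3 = 31; elaborate interior gives 66 − 29 = 37. Would deviate. ✗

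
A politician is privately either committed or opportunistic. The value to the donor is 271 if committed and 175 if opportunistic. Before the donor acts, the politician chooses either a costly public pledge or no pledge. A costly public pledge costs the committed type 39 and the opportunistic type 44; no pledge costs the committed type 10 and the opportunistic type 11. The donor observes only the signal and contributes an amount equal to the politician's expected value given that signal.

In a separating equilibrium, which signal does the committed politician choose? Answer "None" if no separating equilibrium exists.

None

Try committed → pledge, opportunistic → no pledge:
  Under separation the donor infers type exactly: pledge → committed (pays 271), no pledge → opportunistic (pays 175).
  Committed: pledge gives 271 − 39 = 232; no pledge gives 175 − 10 = 165. No deviation. ✓
  Opportunistic: no pledge gives 175 − 11 = 164; pledge gives 271 − 44 = 227. Would deviate. ✗
Try committed → no pledge, opportunistic → pledge:
  Under separation the donor infers type exactly: no pledge → committed (pays 271), pledge → opportunistic (pays 175).
  Committed: no pledge gives 271 − 10 = 261; pledge gives 175 − 39 = 136. No deviation. ✓
  Opportunistic: pledge gives 175 − 44 = 131; no pledge gives 271 − 11 = 260. Would deviate. ✗
Neither assignment is incentive-compatible.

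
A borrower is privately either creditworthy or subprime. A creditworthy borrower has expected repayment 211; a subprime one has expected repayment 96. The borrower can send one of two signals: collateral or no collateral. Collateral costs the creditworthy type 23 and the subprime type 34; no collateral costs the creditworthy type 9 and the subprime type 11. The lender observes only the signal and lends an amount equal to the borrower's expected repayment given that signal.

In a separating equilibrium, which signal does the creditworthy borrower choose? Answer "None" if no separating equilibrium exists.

None

Try creditworthy → collateral, subprime → no collateral:
  Under separation the lender infers type exactly: collateral → creditworthy (pays 211), no collateral → subprime (pays 96).
  Creditworthy: collateral gives 211 − 23 = 188; no collateral gives 96 − 9 = 87. No deviation. ✓
  Subprime: no collateral gives 96 − 11 = 85; collateral gives 211 − 34 = 177. Would deviate. ✗
Try creditworthy → no collateral, subprime → collateral:
  Under separation the lender infers type exactly: no collateral → creditworthy (pays 211), collateral → subprime (pays 96).
  Creditworthy: no collateral gives 211 − 9 = 202; collateral gives 96 − 23 = 73. No deviation. ✓
  Subprime: collateral gives 96 − 34 = 62; no collateral gives 211 − 11 = 200. Would deviate. ✗
Neither assignment is incentive-compatible.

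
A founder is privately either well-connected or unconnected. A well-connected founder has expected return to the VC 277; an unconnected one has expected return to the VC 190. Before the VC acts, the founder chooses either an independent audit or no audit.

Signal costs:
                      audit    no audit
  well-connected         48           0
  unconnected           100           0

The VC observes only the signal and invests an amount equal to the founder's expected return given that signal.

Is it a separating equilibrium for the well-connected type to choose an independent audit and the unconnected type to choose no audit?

Yes

If types separate, audit earns payment 277 and no audit earns 190.
Well-connected: audit gives 277 − 48 = 229; no audit gives 190 − 0 = 190. No deviation. ✓
Unconnected: no audit gives 190 − 0 = 190; audit gives 277 − 100 = 177. No deviation. ✓
Neither type gains from mimicking the other.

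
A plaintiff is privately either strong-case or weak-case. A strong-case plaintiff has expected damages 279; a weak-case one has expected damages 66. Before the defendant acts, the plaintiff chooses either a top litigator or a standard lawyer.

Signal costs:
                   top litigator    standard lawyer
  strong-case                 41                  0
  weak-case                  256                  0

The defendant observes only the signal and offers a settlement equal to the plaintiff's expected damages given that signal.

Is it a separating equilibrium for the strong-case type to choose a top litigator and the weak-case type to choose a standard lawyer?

Under separation the defendant infers type exactly: top litigator → strong-case (pays 279), standard lawyer → weak-case (pays 66).
Strong-case: top litigator gives 279 − 41 = 238; standard lawyer gives 66 − 0 = 66. No deviation. ✓
Weak-case: standard lawyer gives 66 − 0 = 66; top litigator gives 279 − 256 = 23. No deviation. ✓
Neither type gains from mimicking the other.

Yes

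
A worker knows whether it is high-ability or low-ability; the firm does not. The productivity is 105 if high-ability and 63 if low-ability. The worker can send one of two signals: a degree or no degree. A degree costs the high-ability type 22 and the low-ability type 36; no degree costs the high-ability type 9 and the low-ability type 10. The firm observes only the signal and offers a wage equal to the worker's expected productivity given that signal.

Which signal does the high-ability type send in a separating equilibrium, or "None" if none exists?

None

Try high-ability → degree, low-ability → no degree:
  If types separate, degree earns payment 105 and no degree earns 63.
  High-ability: degree gives 105 − 22 = 83; no degree gives 63 − 9 = 54. No deviation. ✓
  Low-ability: no degree gives 63 − 10 = 53; degree gives 105 − 36 = 69. Would deviate. ✗
Try high-ability → no degree, low-ability → degree:
  If types separate, no degree earns payment 105 and degree earns 63.
  High-ability: no degree gives 105 − 9 = 96; degree gives 63 − 22 = 41. No deviation. ✓
  Low-ability: degree gives 63 − 36 = 27; no degree gives 105 − 10 = 95. Would deviate. ✗
Neither assignment is incentive-compatible.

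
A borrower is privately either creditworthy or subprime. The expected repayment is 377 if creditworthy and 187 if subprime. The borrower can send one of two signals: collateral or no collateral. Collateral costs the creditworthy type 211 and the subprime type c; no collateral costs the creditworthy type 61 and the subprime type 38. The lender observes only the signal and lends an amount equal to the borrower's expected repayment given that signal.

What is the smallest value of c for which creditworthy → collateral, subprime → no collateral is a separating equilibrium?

Under separation: collateral → creditworthy (pays 377); no collateral → subprime (pays 187).
Creditworthy: 377 − 211 = 166 ≥ 187 − 61 = 126. Holds regardless of c. ✓
Subprime: 187 − 38 ≥ 377 − c, so c ≥ 377 − 149 = 228.

228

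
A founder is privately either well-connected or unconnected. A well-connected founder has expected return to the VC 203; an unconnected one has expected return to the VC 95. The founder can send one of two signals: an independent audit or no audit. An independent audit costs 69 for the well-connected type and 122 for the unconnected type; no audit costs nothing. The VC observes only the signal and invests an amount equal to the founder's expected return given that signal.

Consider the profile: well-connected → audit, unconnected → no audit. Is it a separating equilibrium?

Yes

If types separate, audit earns payment 203 and no audit earns 95.
Well-connected: audit gives 203 − 69 = 134; no audit gives 95 − 0 = 95. No deviation. ✓
Unconnected: no audit gives 95 − 0 = 95; audit gives 203 − 122 = 81. No deviation. ✓
Neither type gains from mimicking the other.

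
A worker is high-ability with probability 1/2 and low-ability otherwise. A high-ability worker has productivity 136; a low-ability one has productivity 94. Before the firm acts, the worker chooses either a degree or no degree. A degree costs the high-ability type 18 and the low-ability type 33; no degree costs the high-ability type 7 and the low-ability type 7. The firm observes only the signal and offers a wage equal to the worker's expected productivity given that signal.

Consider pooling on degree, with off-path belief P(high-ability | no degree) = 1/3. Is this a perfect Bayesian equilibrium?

At the pooled signal (degree) the firm holds the prior 1/2 and pays 1/2·136 + 1/2·94 = 115. Off-path (no degree) belief 1/3 gives 1/3·136 + 2/3·94 = 108.
High-ability: degree gives 115 − 18 = 97; no degree gives 108 − 7 = 101. Deviates. ✗
Low-ability: degree gives 115 − 33 = 82; no degree gives 108 − 7 = 101. Deviates. ✗

No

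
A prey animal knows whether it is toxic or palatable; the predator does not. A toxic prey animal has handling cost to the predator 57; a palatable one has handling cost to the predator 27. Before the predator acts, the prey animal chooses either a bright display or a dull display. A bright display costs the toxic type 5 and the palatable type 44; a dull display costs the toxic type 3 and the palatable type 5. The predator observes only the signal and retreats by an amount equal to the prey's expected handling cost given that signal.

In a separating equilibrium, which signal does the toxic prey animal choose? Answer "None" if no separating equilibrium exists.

Try toxic → bright display, palatable → dull display:
  Under separation the predator infers type exactly: bright display → toxic (pays 57), dull display → palatable (pays 27).
  Toxic: bright display gives 57 − 5 = 52; dull display gives 27 − 3 = 24. No deviation. ✓
  Palatable: dull display gives 27 − 5 = 22; bright display gives 57 − 44 = 13. No deviation. ✓
Both hold — the toxic type sends bright display.

bright display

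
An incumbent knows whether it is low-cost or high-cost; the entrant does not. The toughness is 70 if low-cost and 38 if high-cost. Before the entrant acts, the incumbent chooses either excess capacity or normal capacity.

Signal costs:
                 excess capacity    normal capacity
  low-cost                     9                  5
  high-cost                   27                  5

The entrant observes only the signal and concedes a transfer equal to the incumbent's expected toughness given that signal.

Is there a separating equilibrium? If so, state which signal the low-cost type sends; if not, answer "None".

Try low-cost → excess capacity, high-cost → normal capacity:
  If types separate, excess capacity earns payment 70 and normal capacity earns 38.
  Low-cost: excess capacity gives 70 − 9 = 61; normal capacity gives 38 − 5 = 33. No deviation. ✓
  High-cost: normal capacity gives 38 − 5 = 33; excess capacity gives 70 − 27 = 43. Would deviate. ✗
Try low-cost → normal capacity, high-cost → excess capacity:
  If types separate, normal capacity earns payment 70 and excess capacity earns 38.
  Low-cost: normal capacity gives 70 − 5 = 65; excess capacity gives 38 − 9 = 29. No deviation. ✓
  High-cost: excess capacity gives 38 − 27 = 11; normal capacity gives 70 − 5 = 65. Would deviate. ✗
Neither assignment is incentive-compatible.

None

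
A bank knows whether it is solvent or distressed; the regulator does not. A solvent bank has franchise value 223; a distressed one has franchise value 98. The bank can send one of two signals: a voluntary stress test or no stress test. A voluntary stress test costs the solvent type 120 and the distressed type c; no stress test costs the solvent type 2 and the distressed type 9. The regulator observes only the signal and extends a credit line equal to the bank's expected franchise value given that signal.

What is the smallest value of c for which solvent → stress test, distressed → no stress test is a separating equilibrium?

Under separation: stress test → solvent (pays 223); no stress test → distressed (pays 98).
Solvent: 223 − 120 = 103 ≥ 98 − 2 = 96. Holds regardless of c. ✓
Distressed: 98 − 9 ≥ 223 − c, so c ≥ 223 − 89 = 134.

134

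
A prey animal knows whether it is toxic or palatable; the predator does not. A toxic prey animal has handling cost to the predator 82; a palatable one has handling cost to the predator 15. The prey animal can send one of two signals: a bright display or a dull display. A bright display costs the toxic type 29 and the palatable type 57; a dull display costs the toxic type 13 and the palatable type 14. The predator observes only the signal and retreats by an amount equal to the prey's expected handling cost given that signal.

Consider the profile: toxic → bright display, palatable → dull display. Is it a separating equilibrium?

If types separate, bright display earns payment 82 and dull display earns 15.
Toxic: bright display gives 82 − 29 = 53; dull display gives 15 − 13 = 2. No deviation. ✓
Palatable: dull display gives 15 − 14 = 1; bright display gives 82 − 57 = 25. Would deviate. ✗

No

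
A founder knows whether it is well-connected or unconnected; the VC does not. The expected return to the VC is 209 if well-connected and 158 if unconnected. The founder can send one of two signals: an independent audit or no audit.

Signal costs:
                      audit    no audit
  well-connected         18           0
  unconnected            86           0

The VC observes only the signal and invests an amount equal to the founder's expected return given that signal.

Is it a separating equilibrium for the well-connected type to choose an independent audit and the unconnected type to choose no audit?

Yes

If types separate, audit earns payment 209 and no audit earns 158.
Well-connected: audit gives 209 − 18 = 191; no audit gives 158 − 0 = 158. No deviation. ✓
Unconnected: no audit gives 158 − 0 = 158; audit gives 209 − 86 = 123. No deviation. ✓
Both incentive constraints hold.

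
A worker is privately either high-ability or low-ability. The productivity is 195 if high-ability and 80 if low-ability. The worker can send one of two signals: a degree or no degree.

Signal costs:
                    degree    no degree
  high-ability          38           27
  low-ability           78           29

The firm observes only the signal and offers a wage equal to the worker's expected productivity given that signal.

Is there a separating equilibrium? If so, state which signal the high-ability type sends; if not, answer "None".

None

Try high-ability → degree, low-ability → no degree:
  If types separate, degree earns payment 195 and no degree earns 80.
  High-ability: degree gives 195 − 38 = 157; no degree gives 80 − 27 = 53. No deviation. ✓
  Low-ability: no degree gives 80 − 29 = 51; degree gives 195 − 78 = 117. Would deviate. ✗
Try high-ability → no degree, low-ability → degree:
  If types separate, no degree earns payment 195 and degree earns 80.
  High-ability: no degree gives 195 − 27 = 168; degree gives 80 − 38 = 42. No deviation. ✓
  Low-ability: degree gives 80 − 78 = 2; no degree gives 195 − 29 = 166. Would deviate. ✗
Neither assignment is incentive-compatible.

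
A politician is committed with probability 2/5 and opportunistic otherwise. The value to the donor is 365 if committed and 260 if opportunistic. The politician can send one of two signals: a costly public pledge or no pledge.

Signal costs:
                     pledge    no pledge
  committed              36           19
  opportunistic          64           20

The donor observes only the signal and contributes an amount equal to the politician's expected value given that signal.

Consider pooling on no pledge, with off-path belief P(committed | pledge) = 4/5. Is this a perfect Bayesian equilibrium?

No

At the pooled signal (no pledge) the donor holds the prior 2/5 and pays 2/5·365 + 3/5·260 = 302. Off-path (pledge) belief 4/5 gives 4/5·365 + 1/5·260 = 344.
Committed: no pledge gives 302 − 19 = 283; pledge gives 344 − 36 = 308. Deviates. ✗
Opportunistic: no pledge gives 302 − 20 = 282; pledge gives 344 − 64 = 280. Stays. ✓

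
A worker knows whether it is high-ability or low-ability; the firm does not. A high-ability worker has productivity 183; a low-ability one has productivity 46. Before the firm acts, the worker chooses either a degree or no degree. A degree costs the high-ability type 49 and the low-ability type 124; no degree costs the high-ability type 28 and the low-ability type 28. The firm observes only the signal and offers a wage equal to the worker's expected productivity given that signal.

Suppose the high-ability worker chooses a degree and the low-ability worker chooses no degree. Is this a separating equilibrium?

No

Under separation the firm infers type exactly: degree → high-ability (pays 183), no degree → low-ability (pays 46).
High-ability: degree gives 183 − 49 = 134; no degree gives 46 − 28 = 18. No deviation. ✓
Low-ability: no degree gives 46 − 28 = 18; degree gives 183 − 124 = 59. Would deviate. ✗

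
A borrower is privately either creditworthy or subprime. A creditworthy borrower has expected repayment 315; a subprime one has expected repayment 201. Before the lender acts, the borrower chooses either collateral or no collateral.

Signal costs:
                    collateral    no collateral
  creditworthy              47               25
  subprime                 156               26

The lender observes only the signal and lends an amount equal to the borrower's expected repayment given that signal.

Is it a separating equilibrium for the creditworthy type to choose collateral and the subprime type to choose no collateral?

Yes

If types separate, collateral earns payment 315 and no collateral earns 201.
Creditworthy: collateral gives 315 − 47 = 268; no collateral gives 201 − 25 = 176. No deviation. ✓
Subprime: no collateral gives 201 − 26 = 175; collateral gives 315 − 156 = 159. No deviation. ✓
Both incentive constraints hold.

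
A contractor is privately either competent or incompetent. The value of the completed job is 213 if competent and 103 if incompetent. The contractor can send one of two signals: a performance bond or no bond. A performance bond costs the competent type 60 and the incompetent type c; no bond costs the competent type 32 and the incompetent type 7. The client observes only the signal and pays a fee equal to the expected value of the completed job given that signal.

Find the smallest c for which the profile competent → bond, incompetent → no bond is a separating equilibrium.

117

Under separation: bond → competent (pays 213); no bond → incompetent (pays 103).
Competent: 213 − 60 = 153 ≥ 103 − 32 = 71. Holds regardless of c. ✓
Incompetent: 103 − 7 ≥ 213 − c, so c ≥ 213 − 96 = 117.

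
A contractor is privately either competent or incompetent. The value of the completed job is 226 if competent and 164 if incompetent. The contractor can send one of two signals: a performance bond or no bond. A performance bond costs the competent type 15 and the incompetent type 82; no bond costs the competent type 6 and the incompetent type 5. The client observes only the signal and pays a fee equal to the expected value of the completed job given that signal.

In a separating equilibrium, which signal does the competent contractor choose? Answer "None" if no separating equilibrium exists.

bond

Try competent → bond, incompetent → no bond:
  Under separation the client infers type exactly: bond → competent (pays 226), no bond → incompetent (pays 164).
  Competent: bond gives 226 − 15 = 211; no bond gives 164 − 6 = 158. No deviation. ✓
  Incompetent: no bond gives 164 − 5 = 159; bond gives 226 − 82 = 144. No deviation. ✓
Both hold — the competent type sends bond.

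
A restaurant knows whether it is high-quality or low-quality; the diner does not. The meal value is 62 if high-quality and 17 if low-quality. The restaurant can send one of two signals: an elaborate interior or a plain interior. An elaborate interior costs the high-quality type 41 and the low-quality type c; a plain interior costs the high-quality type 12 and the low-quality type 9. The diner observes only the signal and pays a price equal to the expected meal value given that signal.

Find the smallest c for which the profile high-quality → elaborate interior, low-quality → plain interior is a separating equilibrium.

Under separation: elaborate interior → high-quality (pays 62); plain interior → low-quality (pays 17).
High-quality: 62 − 41 = 21 ≥ 17 − 12 = 5. Holds regardless of c. ✓
Low-quality: 17 − 9 ≥ 62 − c, so c ≥ 62 − 8 = 54.

54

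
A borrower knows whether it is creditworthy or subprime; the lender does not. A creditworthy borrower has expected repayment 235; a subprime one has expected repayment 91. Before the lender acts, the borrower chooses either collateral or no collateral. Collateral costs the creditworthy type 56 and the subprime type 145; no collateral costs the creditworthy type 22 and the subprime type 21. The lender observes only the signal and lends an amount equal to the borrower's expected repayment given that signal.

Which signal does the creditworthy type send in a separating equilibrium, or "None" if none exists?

None

Try creditworthy → collateral, subprime → no collateral:
  Under separation the lender infers type exactly: collateral → creditworthy (pays 235), no collateral → subprime (pays 91).
  Creditworthy: collateral gives 235 − 56 = 179; no collateral gives 91 − 22 = 69. No deviation. ✓
  Subprime: no collateral gives 91 − 21 = 70; collateral gives 235 − 145 = 90. Would deviate. ✗
Try creditworthy → no collateral, subprime → collateral:
  Under separation the lender infers type exactly: no collateral → creditworthy (pays 235), collateral → subprime (pays 91).
  Creditworthy: no collateral gives 235 − 22 = 213; collateral gives 91 − 56 = 35. No deviation. ✓
  Subprime: collateral gives 91 − 145 = -54; no collateral gives 235 − 21 = 214. Would deviate. ✗
Neither assignment is incentive-compatible.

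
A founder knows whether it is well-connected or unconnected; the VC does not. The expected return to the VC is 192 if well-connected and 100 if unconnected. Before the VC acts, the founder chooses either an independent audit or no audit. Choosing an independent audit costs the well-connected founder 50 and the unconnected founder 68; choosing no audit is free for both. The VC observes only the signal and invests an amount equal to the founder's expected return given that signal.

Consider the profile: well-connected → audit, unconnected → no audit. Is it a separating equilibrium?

No

If types separate, audit earns payment 192 and no audit earns 100.
Well-connected: audit gives 192 − 50 = 142; no audit gives 100 − 0 = 100. No deviation. ✓
Unconnected: no audit gives 100 − 0 = 100; audit gives 192 − 68 = 124. Would deviate. ✗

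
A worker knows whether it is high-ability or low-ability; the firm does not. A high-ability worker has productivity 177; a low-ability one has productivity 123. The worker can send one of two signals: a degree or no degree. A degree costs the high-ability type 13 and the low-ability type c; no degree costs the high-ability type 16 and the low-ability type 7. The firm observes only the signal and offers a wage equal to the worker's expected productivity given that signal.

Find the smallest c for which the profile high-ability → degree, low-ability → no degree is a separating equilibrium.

Under separation: degree → high-ability (pays 177); no degree → low-ability (pays 123).
High-ability: 177 − 13 = 164 ≥ 123 − 16 = 107. Holds regardless of c. ✓
Low-ability: 123 − 7 ≥ 177 − c, so c ≥ 177 − 116 = 61.

61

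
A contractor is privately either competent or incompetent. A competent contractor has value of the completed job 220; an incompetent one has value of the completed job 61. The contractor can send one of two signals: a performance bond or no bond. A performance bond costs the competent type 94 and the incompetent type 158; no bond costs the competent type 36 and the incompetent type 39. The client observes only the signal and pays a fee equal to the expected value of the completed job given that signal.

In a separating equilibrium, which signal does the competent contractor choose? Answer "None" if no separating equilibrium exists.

Try competent → bond, incompetent → no bond:
  Under separation the client infers type exactly: bond → competent (pays 220), no bond → incompetent (pays 61).
  Competent: bond gives 220 − 94 = 126; no bond gives 61 − 36 = 25. No deviation. ✓
  Incompetent: no bond gives 61 − 39 = 22; bond gives 220 − 158 = 62. Would deviate. ✗
Try competent → no bond, incompetent → bond:
  Under separation the client infers type exactly: no bond → competent (pays 220), bond → incompetent (pays 61).
  Competent: no bond gives 220 − 36 = 184; bond gives 61 − 94 = -33. No deviation. ✓
  Incompetent: bond gives 61 − 158 = -97; no bond gives 220 − 39 = 181. Would deviate. ✗
Neither assignment is incentive-compatible.

None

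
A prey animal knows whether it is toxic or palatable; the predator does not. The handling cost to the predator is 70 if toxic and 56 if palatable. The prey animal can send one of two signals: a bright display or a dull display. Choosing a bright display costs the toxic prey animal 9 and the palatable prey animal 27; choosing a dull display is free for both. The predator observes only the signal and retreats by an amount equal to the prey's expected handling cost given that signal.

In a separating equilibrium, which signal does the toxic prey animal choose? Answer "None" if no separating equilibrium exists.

bright display

Try toxic → bright display, palatable → dull display:
  If types separate, bright display earns payment 70 and dull display earns 56.
  Toxic: bright display gives 70 − 9 = 61; dull display gives 56 − 0 = 56. No deviation. ✓
  Palatable: dull display gives 56 − 0 = 56; bright display gives 70 − 27 = 43. No deviation. ✓
Both hold — the toxic type sends bright display.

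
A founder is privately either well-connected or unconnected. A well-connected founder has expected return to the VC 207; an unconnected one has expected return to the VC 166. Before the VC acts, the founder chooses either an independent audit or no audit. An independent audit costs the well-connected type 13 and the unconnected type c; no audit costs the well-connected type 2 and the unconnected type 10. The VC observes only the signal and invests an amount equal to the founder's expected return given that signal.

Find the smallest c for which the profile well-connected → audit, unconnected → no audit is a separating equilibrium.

51

Under separation: audit → well-connected (pays 207); no audit → unconnected (pays 166).
Well-connected: 207 − 13 = 194 ≥ 166 − 2 = 164. Holds regardless of c. ✓
Unconnected: 166 − 10 ≥ 207 − c, so c ≥ 207 − 156 = 51.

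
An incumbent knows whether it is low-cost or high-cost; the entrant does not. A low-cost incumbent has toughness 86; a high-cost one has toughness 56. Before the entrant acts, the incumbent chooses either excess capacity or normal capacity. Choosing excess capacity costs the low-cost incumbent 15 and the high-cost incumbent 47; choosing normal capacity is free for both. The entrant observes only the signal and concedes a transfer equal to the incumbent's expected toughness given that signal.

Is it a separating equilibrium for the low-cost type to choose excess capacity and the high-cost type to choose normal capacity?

Yes

If types separate, excess capacity earns payment 86 and normal capacity earns 56.
Low-cost: excess capacity gives 86 − 15 = 71; normal capacity gives 56 − 0 = 56. No deviation. ✓
High-cost: normal capacity gives 56 − 0 = 56; excess capacity gives 86 − 47 = 39. No deviation. ✓
Neither type gains from mimicking the other.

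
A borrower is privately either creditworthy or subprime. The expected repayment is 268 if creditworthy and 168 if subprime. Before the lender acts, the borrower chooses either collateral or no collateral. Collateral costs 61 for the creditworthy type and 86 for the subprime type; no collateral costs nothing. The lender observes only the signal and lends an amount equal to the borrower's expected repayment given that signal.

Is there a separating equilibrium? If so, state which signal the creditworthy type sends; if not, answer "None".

None

Try creditworthy → collateral, subprime → no collateral:
  If types separate, collateral earns payment 268 and no collateral earns 168.
  Creditworthy: collateral gives 268 − 61 = 207; no collateral gives 168 − 0 = 168. No deviation. ✓
  Subprime: no collateral gives 168 − 0 = 168; collateral gives 268 − 86 = 182. Would deviate. ✗
Try creditworthy → no collateral, subprime → collateral:
  If types separate, no collateral earns payment 268 and collateral earns 168.
  Creditworthy: no collateral gives 268 − 0 = 268; collateral gives 168 − 61 = 107. No deviation. ✓
  Subprime: collateral gives 168 − 86 = 82; no collateral gives 268 − 0 = 268. Would deviate. ✗
Neither assignment is incentive-compatible.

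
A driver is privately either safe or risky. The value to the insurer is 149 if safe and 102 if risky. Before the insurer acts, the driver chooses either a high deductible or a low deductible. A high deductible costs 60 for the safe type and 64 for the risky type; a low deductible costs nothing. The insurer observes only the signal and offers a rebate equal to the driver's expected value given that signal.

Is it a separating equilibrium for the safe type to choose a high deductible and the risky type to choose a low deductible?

If types separate, high deductible earns payment 149 and low deductible earns 102.
Safe: high deductible gives 149 − 60 = 89; low deductible gives 102 − 0 = 102. Would deviate. ✗
Risky: low deductible gives 102 − 0 = 102; high deductible gives 149 − 64 = 85. No deviation. ✓

No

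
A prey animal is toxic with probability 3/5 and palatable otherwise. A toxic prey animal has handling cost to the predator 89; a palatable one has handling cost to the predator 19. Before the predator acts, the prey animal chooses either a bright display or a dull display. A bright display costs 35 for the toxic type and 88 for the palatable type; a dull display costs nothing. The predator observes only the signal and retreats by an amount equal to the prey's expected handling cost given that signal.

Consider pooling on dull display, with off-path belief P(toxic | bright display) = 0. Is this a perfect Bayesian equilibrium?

Yes

On the equilibrium path (dull display) the predator holds the prior 3/5 and pays 3/5·89 + 2/5·19 = 61. Off-path (bright display) belief 0 gives 0·89 + 1·19 = 19.
Toxic: dull display gives 61 − 0 = 61; bright display gives 19 − 35 = -16. Stays. ✓
Palatable: dull display gives 61 − 0 = 61; bright display gives 19 − 88 = -69. Stays. ✓
Beliefs are Bayes-consistent on-path and both types best-respond.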